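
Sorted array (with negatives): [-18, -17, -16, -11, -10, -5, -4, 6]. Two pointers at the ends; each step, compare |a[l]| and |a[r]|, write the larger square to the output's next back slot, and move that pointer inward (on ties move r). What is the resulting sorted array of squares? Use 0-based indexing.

[0,7] |-18|>|6| out[7]=324 → l++
[1,7] |-17|>|6| out[6]=289 → l++
[2,7] |-16|>|6| out[5]=256 → l++
[3,7] |-11|>|6| out[4]=121 → l++
[4,7] |-10|>|6| out[3]=100 → l++
[5,7] |-5|<=|6| out[2]=36 → r--
[5,6] |-5|>|-4| out[1]=25 → l++
[6,6] |-4|<=|-4| out[0]=16 → r--

[16, 25, 36, 100, 121, 256, 289, 324]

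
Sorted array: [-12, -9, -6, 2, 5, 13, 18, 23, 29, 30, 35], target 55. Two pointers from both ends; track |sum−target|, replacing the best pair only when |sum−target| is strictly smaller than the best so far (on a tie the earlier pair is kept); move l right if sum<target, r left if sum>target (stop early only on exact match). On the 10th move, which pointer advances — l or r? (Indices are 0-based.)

l=0 r=10: -12+35=23 d=32 *, l++
l=1 r=10: -9+35=26 d=29 *, l++
l=2 r=10: -6+35=29 d=26 *, l++
l=3 r=10: 2+35=37 d=18 *, l++
l=4 r=10: 5+35=40 d=15 *, l++
l=5 r=10: 13+35=48 d=7 *, l++
l=6 r=10: 18+35=53 d=2 *, l++
l=7 r=10: 23+35=58 d=3, r--
l=7 r=9: 23+30=53 d=2, l++
l=8 r=9: 29+30=59 d=4, r--

r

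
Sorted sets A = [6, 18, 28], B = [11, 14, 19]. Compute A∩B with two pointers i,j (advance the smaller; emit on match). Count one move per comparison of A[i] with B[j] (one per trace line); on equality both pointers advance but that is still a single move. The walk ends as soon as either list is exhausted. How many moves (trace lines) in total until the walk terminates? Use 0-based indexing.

5 moves

i=0 j=0: 6<11, i++
i=1 j=0: 18>11, j++
i=1 j=1: 18>14, j++
i=1 j=2: 18<19, i++
i=2 j=2: 28>19, j++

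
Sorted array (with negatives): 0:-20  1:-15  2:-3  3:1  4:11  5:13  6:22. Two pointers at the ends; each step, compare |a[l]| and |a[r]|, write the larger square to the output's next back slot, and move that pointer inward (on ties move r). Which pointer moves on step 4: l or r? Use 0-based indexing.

r

l=0 r=6: |-20|<=|22| out[6]=484, r--
l=0 r=5: |-20|>|13| out[5]=400, l++
l=1 r=5: |-15|>|13| out[4]=225, l++
l=2 r=5: |-3|<=|13| out[3]=169, r--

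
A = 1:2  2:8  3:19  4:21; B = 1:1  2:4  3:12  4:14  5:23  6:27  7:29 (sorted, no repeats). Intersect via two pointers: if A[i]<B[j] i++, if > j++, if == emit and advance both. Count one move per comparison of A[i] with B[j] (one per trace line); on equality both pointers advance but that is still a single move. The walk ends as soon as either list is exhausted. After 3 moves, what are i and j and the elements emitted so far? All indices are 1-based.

i=2, j=3, emitted=[]

[i=1,j=1] 2>1 → j++
[i=1,j=2] 2<4 → i++
[i=2,j=2] 8>4 → j++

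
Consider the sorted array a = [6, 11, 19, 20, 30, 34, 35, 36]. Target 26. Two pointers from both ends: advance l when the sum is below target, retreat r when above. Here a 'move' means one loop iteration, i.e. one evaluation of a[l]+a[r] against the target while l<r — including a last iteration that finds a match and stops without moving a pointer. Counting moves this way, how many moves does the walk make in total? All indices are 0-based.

5 moves

[0,7] 6+36=42 >26 → r--
[0,6] 6+35=41 >26 → r--
[0,5] 6+34=40 >26 → r--
[0,4] 6+30=36 >26 → r--
[0,3] 6+20=26 → found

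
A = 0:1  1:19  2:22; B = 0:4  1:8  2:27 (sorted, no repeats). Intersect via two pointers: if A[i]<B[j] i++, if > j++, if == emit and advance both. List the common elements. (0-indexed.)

i=0 j=0: 1<4, i++
i=1 j=0: 19>4, j++
i=1 j=1: 19>8, j++
i=1 j=2: 19<27, i++
i=2 j=2: 22<27, i++

intersection = []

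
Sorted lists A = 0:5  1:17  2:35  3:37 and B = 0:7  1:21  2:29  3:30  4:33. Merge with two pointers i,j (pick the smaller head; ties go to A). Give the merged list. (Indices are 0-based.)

i=0 j=0: A[i]=5<=B[j]=7 take 5, i++
i=1 j=0: A[i]=17>B[j]=7 take 7, j++
i=1 j=1: A[i]=17<=B[j]=21 take 17, i++
i=2 j=1: A[i]=35>B[j]=21 take 21, j++
i=2 j=2: A[i]=35>B[j]=29 take 29, j++
i=2 j=3: A[i]=35>B[j]=30 take 30, j++
i=2 j=4: A[i]=35>B[j]=33 take 33, j++
i=2 j=5: B done, take A[i]=35, i++
i=3 j=5: B done, take A[i]=37, i++

[5, 7, 17, 21, 29, 30, 33, 35, 37]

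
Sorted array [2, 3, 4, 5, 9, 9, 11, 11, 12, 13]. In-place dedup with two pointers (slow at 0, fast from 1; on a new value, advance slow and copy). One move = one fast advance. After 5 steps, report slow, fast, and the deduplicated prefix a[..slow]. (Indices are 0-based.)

slow=4, fast=6, prefix=[2, 3, 4, 5, 9]

(s=0,f=1) a[fast]=3≠a[slow]=2 write a[1]=3 → slow++,fast++
(s=1,f=2) a[fast]=4≠a[slow]=3 write a[2]=4 → slow++,fast++
(s=2,f=3) a[fast]=5≠a[slow]=4 write a[3]=5 → slow++,fast++
(s=3,f=4) a[fast]=9≠a[slow]=5 write a[4]=9 → slow++,fast++
(s=4,f=5) a[fast]=9=a[slow] dup → fast++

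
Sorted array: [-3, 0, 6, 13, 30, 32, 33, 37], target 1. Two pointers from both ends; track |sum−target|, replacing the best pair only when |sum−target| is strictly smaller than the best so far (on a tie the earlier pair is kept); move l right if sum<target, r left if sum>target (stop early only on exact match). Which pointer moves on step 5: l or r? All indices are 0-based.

l=0 r=7: -3+37=34 d=33 *, r--
l=0 r=6: -3+33=30 d=29 *, r--
l=0 r=5: -3+32=29 d=28 *, r--
l=0 r=4: -3+30=27 d=26 *, r--
l=0 r=3: -3+13=10 d=9 *, r--

r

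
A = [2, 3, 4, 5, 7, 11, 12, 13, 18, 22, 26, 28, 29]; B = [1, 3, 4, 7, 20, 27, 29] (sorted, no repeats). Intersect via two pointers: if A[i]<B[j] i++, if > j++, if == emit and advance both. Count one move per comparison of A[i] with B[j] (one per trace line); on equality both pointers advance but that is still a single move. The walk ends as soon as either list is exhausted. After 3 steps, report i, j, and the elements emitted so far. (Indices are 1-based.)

i=1 j=1: 2>1, j++
i=1 j=2: 2<3, i++
i=2 j=2: 3==3 emit, i++,j++

i=3, j=3, emitted=[3]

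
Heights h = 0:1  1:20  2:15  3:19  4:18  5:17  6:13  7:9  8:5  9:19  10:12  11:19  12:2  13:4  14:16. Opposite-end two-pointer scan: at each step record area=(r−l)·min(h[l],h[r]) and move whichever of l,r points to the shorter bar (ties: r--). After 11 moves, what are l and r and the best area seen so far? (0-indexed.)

l=1, r=4, best area=208

l=0 r=14: min(1,16)*14=14 best=14 *, l++
l=1 r=14: min(20,16)*13=208 best=208 *, r--
l=1 r=13: min(20,4)*12=48 best=208, r--
l=1 r=12: min(20,2)*11=22 best=208, r--
l=1 r=11: min(20,19)*10=190 best=208, r--
l=1 r=10: min(20,12)*9=108 best=208, r--
l=1 r=9: min(20,19)*8=152 best=208, r--
l=1 r=8: min(20,5)*7=35 best=208, r--
l=1 r=7: min(20,9)*6=54 best=208, r--
l=1 r=6: min(20,13)*5=65 best=208, r--
l=1 r=5: min(20,17)*4=68 best=208, r--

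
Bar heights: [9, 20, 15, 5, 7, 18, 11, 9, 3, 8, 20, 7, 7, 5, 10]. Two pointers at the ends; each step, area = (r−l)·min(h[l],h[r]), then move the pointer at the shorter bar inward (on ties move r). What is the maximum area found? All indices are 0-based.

[0,14] min(9,10)*14=126 best=126 * → l++
[1,14] min(20,10)*13=130 best=130 * → r--
[1,13] min(20,5)*12=60 best=130 → r--
[1,12] min(20,7)*11=77 best=130 → r--
[1,11] min(20,7)*10=70 best=130 → r--
[1,10] min(20,20)*9=180 best=180 * → r--
[1,9] min(20,8)*8=64 best=180 → r--
[1,8] min(20,3)*7=21 best=180 → r--
[1,7] min(20,9)*6=54 best=180 → r--
[1,6] min(20,11)*5=55 best=180 → r--
[1,5] min(20,18)*4=72 best=180 → r--
[1,4] min(20,7)*3=21 best=180 → r--
[1,3] min(20,5)*2=10 best=180 → r--
[1,2] min(20,15)*1=15 best=180 → r--

max area = 180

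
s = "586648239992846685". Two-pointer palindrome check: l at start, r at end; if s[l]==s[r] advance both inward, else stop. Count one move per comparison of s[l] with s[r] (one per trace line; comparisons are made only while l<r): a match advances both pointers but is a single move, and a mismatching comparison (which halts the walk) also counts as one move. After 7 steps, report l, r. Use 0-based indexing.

l=7, r=10

[0,17] '5'=='5' → l++,r--
[1,16] '8'=='8' → l++,r--
[2,15] '6'=='6' → l++,r--
[3,14] '6'=='6' → l++,r--
[4,13] '4'=='4' → l++,r--
[5,12] '8'=='8' → l++,r--
[6,11] '2'=='2' → l++,r--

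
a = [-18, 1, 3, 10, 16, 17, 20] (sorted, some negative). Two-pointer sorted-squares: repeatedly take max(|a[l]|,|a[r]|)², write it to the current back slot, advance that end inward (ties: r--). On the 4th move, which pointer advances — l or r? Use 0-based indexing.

r

l=0 r=6: |-18|<=|20| out[6]=400, r--
l=0 r=5: |-18|>|17| out[5]=324, l++
l=1 r=5: |1|<=|17| out[4]=289, r--
l=1 r=4: |1|<=|16| out[3]=256, r--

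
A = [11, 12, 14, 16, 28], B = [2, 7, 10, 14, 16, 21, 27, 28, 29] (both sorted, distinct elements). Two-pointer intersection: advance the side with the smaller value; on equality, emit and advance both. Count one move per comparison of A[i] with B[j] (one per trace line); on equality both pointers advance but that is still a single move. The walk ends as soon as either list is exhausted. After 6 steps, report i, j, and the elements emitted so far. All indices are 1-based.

[i=1,j=1] 11>2 → j++
[i=1,j=2] 11>7 → j++
[i=1,j=3] 11>10 → j++
[i=1,j=4] 11<14 → i++
[i=2,j=4] 12<14 → i++
[i=3,j=4] 14==14 emit → i++,j++

i=4, j=5, emitted=[14]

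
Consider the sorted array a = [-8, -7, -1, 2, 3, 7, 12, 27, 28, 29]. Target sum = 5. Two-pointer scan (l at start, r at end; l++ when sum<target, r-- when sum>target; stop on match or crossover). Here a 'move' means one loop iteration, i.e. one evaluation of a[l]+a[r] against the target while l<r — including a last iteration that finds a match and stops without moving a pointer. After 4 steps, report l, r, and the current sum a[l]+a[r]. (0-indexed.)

[0,9] -8+29=21 >5 → r--
[0,8] -8+28=20 >5 → r--
[0,7] -8+27=19 >5 → r--
[0,6] -8+12=4 <5 → l++

l=1, r=6, sum=5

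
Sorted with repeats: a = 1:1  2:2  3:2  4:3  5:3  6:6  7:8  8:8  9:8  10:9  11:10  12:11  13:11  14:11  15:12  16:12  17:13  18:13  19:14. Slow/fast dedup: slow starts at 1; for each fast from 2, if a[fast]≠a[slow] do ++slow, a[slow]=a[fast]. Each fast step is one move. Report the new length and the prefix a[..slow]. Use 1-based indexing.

(s=1,f=2) a[fast]=2≠a[slow]=1 write a[2]=2 → slow++,fast++
(s=2,f=3) a[fast]=2=a[slow] dup → fast++
(s=2,f=4) a[fast]=3≠a[slow]=2 write a[3]=3 → slow++,fast++
(s=3,f=5) a[fast]=3=a[slow] dup → fast++
(s=3,f=6) a[fast]=6≠a[slow]=3 write a[4]=6 → slow++,fast++
(s=4,f=7) a[fast]=8≠a[slow]=6 write a[5]=8 → slow++,fast++
(s=5,f=8) a[fast]=8=a[slow] dup → fast++
(s=5,f=9) a[fast]=8=a[slow] dup → fast++
(s=5,f=10) a[fast]=9≠a[slow]=8 write a[6]=9 → slow++,fast++
(s=6,f=11) a[fast]=10≠a[slow]=9 write a[7]=10 → slow++,fast++
(s=7,f=12) a[fast]=11≠a[slow]=10 write a[8]=11 → slow++,fast++
(s=8,f=13) a[fast]=11=a[slow] dup → fast++
(s=8,f=14) a[fast]=11=a[slow] dup → fast++
(s=8,f=15) a[fast]=12≠a[slow]=11 write a[9]=12 → slow++,fast++
(s=9,f=16) a[fast]=12=a[slow] dup → fast++
(s=9,f=17) a[fast]=13≠a[slow]=12 write a[10]=13 → slow++,fast++
(s=10,f=18) a[fast]=13=a[slow] dup → fast++
(s=10,f=19) a[fast]=14≠a[slow]=13 write a[11]=14 → slow++,fast++

length 11; prefix = [1, 2, 3, 6, 8, 9, 10, 11, 12, 13, 14]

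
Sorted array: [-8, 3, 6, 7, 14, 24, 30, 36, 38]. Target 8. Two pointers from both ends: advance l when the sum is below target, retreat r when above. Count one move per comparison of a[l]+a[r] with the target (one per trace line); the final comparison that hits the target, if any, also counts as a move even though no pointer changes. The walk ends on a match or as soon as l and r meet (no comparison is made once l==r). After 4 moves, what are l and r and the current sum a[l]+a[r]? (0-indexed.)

l=0, r=4, sum=6

l=0 r=8: -8+38=30 >8, r--
l=0 r=7: -8+36=28 >8, r--
l=0 r=6: -8+30=22 >8, r--
l=0 r=5: -8+24=16 >8, r--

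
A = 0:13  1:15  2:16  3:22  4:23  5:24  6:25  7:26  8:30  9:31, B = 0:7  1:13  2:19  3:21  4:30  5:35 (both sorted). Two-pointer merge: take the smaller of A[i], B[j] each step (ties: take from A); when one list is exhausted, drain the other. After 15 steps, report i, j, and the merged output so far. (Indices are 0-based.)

i=10, j=5, merged so far=[7, 13, 13, 15, 16, 19, 21, 22, 23, 24, 25, 26, 30, 30, 31]

i=0 j=0: A[i]=13>B[j]=7 take 7, j++
i=0 j=1: A[i]=13<=B[j]=13 take 13, i++
i=1 j=1: A[i]=15>B[j]=13 take 13, j++
i=1 j=2: A[i]=15<=B[j]=19 take 15, i++
i=2 j=2: A[i]=16<=B[j]=19 take 16, i++
i=3 j=2: A[i]=22>B[j]=19 take 19, j++
i=3 j=3: A[i]=22>B[j]=21 take 21, j++
i=3 j=4: A[i]=22<=B[j]=30 take 22, i++
i=4 j=4: A[i]=23<=B[j]=30 take 23, i++
i=5 j=4: A[i]=24<=B[j]=30 take 24, i++
i=6 j=4: A[i]=25<=B[j]=30 take 25, i++
i=7 j=4: A[i]=26<=B[j]=30 take 26, i++
i=8 j=4: A[i]=30<=B[j]=30 take 30, i++
i=9 j=4: A[i]=31>B[j]=30 take 30, j++
i=9 j=5: A[i]=31<=B[j]=35 take 31, i++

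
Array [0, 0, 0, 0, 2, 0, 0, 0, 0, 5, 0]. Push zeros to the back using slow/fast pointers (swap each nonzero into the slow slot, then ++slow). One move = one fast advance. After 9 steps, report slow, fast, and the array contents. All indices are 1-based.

slow=2, fast=10, a=[2, 0, 0, 0, 0, 0, 0, 0, 0, 5, 0]

(s=1,f=1) a[fast]=0 → fast++
(s=1,f=2) a[fast]=0 → fast++
(s=1,f=3) a[fast]=0 → fast++
(s=1,f=4) a[fast]=0 → fast++
(s=1,f=5) a[fast]=2≠0 swap→a[1]=2 → slow++,fast++
(s=2,f=6) a[fast]=0 → fast++
(s=2,f=7) a[fast]=0 → fast++
(s=2,f=8) a[fast]=0 → fast++
(s=2,f=9) a[fast]=0 → fast++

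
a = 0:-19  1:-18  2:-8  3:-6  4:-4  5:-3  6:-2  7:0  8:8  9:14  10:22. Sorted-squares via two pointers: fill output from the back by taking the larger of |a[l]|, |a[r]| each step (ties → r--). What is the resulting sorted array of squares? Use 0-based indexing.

[0, 4, 9, 16, 36, 64, 64, 196, 324, 361, 484]

l=0 r=10: |-19|<=|22| out[10]=484, r--
l=0 r=9: |-19|>|14| out[9]=361, l++
l=1 r=9: |-18|>|14| out[8]=324, l++
l=2 r=9: |-8|<=|14| out[7]=196, r--
l=2 r=8: |-8|<=|8| out[6]=64, r--
l=2 r=7: |-8|>|0| out[5]=64, l++
l=3 r=7: |-6|>|0| out[4]=36, l++
l=4 r=7: |-4|>|0| out[3]=16, l++
l=5 r=7: |-3|>|0| out[2]=9, l++
l=6 r=7: |-2|>|0| out[1]=4, l++
l=7 r=7: |0|<=|0| out[0]=0, r--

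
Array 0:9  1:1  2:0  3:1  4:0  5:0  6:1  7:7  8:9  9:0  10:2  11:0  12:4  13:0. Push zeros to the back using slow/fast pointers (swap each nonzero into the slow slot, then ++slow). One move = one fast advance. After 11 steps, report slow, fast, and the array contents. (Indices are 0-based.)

slow=0 fast=0: a[fast]=9≠0 swap→a[0]=9, slow++,fast++
slow=1 fast=1: a[fast]=1≠0 swap→a[1]=1, slow++,fast++
slow=2 fast=2: a[fast]=0, fast++
slow=2 fast=3: a[fast]=1≠0 swap→a[2]=1, slow++,fast++
slow=3 fast=4: a[fast]=0, fast++
slow=3 fast=5: a[fast]=0, fast++
slow=3 fast=6: a[fast]=1≠0 swap→a[3]=1, slow++,fast++
slow=4 fast=7: a[fast]=7≠0 swap→a[4]=7, slow++,fast++
slow=5 fast=8: a[fast]=9≠0 swap→a[5]=9, slow++,fast++
slow=6 fast=9: a[fast]=0, fast++
slow=6 fast=10: a[fast]=2≠0 swap→a[6]=2, slow++,fast++

slow=7, fast=11, a=[9, 1, 1, 1, 7, 9, 2, 0, 0, 0, 0, 0, 4, 0]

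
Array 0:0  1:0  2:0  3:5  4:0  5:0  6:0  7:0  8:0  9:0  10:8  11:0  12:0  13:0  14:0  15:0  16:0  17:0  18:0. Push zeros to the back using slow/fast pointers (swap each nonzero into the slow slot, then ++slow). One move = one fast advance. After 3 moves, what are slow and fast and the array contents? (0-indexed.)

(s=0,f=0) a[fast]=0 → fast++
(s=0,f=1) a[fast]=0 → fast++
(s=0,f=2) a[fast]=0 → fast++

slow=0, fast=3, a=[0, 0, 0, 5, 0, 0, 0, 0, 0, 0, 8, 0, 0, 0, 0, 0, 0, 0, 0]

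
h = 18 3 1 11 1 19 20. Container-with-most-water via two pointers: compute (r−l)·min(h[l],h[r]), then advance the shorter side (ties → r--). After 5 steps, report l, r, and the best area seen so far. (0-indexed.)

[0,6] min(18,20)*6=108 best=108 * → l++
[1,6] min(3,20)*5=15 best=108 → l++
[2,6] min(1,20)*4=4 best=108 → l++
[3,6] min(11,20)*3=33 best=108 → l++
[4,6] min(1,20)*2=2 best=108 → l++

l=5, r=6, best area=108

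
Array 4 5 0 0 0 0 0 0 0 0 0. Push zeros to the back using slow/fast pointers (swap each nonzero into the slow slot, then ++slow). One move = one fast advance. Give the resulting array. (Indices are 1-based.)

(s=1,f=1) a[fast]=4≠0 swap→a[1]=4 → slow++,fast++
(s=2,f=2) a[fast]=5≠0 swap→a[2]=5 → slow++,fast++
(s=3,f=3) a[fast]=0 → fast++
(s=3,f=4) a[fast]=0 → fast++
(s=3,f=5) a[fast]=0 → fast++
(s=3,f=6) a[fast]=0 → fast++
(s=3,f=7) a[fast]=0 → fast++
(s=3,f=8) a[fast]=0 → fast++
(s=3,f=9) a[fast]=0 → fast++
(s=3,f=10) a[fast]=0 → fast++
(s=3,f=11) a[fast]=0 → fast++

[4, 5, 0, 0, 0, 0, 0, 0, 0, 0, 0]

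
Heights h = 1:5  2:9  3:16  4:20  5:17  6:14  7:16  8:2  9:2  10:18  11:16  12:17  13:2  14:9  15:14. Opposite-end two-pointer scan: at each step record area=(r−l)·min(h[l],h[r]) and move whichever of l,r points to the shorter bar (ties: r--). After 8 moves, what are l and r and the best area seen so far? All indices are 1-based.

l=1 r=15: min(5,14)*14=70 best=70 *, l++
l=2 r=15: min(9,14)*13=117 best=117 *, l++
l=3 r=15: min(16,14)*12=168 best=168 *, r--
l=3 r=14: min(16,9)*11=99 best=168, r--
l=3 r=13: min(16,2)*10=20 best=168, r--
l=3 r=12: min(16,17)*9=144 best=168, l++
l=4 r=12: min(20,17)*8=136 best=168, r--
l=4 r=11: min(20,16)*7=112 best=168, r--

l=4, r=10, best area=168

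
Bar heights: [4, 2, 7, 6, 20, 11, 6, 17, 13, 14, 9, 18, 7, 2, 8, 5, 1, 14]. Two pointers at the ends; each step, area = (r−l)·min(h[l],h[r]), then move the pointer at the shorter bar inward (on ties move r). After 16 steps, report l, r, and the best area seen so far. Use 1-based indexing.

l=5, r=6, best area=182

[1,18] min(4,14)*17=68 best=68 * → l++
[2,18] min(2,14)*16=32 best=68 → l++
[3,18] min(7,14)*15=105 best=105 * → l++
[4,18] min(6,14)*14=84 best=105 → l++
[5,18] min(20,14)*13=182 best=182 * → r--
[5,17] min(20,1)*12=12 best=182 → r--
[5,16] min(20,5)*11=55 best=182 → r--
[5,15] min(20,8)*10=80 best=182 → r--
[5,14] min(20,2)*9=18 best=182 → r--
[5,13] min(20,7)*8=56 best=182 → r--
[5,12] min(20,18)*7=126 best=182 → r--
[5,11] min(20,9)*6=54 best=182 → r--
[5,10] min(20,14)*5=70 best=182 → r--
[5,9] min(20,13)*4=52 best=182 → r--
[5,8] min(20,17)*3=51 best=182 → r--
[5,7] min(20,6)*2=12 best=182 → r--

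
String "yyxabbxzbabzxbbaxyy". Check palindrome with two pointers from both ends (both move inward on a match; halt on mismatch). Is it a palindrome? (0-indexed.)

palindrome

l=0 r=18: 'y'=='y', l++,r--
l=1 r=17: 'y'=='y', l++,r--
l=2 r=16: 'x'=='x', l++,r--
l=3 r=15: 'a'=='a', l++,r--
l=4 r=14: 'b'=='b', l++,r--
l=5 r=13: 'b'=='b', l++,r--
l=6 r=12: 'x'=='x', l++,r--
l=7 r=11: 'z'=='z', l++,r--
l=8 r=10: 'b'=='b', l++,r--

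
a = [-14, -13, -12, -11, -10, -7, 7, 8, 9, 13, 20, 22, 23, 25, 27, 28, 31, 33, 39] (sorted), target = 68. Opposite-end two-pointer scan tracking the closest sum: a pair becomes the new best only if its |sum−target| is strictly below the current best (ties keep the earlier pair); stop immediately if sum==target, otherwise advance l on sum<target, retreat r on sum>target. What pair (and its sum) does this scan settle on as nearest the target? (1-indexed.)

l=1 r=19: -14+39=25 d=43 *, l++
l=2 r=19: -13+39=26 d=42 *, l++
l=3 r=19: -12+39=27 d=41 *, l++
l=4 r=19: -11+39=28 d=40 *, l++
l=5 r=19: -10+39=29 d=39 *, l++
l=6 r=19: -7+39=32 d=36 *, l++
l=7 r=19: 7+39=46 d=22 *, l++
l=8 r=19: 8+39=47 d=21 *, l++
l=9 r=19: 9+39=48 d=20 *, l++
l=10 r=19: 13+39=52 d=16 *, l++
l=11 r=19: 20+39=59 d=9 *, l++
l=12 r=19: 22+39=61 d=7 *, l++
l=13 r=19: 23+39=62 d=6 *, l++
l=14 r=19: 25+39=64 d=4 *, l++
l=15 r=19: 27+39=66 d=2 *, l++
l=16 r=19: 28+39=67 d=1 *, l++
l=17 r=19: 31+39=70 d=2, r--
l=17 r=18: 31+33=64 d=4, l++

pair (28, 39) with sum 67 (|Δ|=1)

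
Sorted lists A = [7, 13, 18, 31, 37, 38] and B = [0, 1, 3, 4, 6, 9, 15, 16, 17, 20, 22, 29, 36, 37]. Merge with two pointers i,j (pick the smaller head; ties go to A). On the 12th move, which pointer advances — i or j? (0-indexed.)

i=0 j=0: A[i]=7>B[j]=0 take 0, j++
i=0 j=1: A[i]=7>B[j]=1 take 1, j++
i=0 j=2: A[i]=7>B[j]=3 take 3, j++
i=0 j=3: A[i]=7>B[j]=4 take 4, j++
i=0 j=4: A[i]=7>B[j]=6 take 6, j++
i=0 j=5: A[i]=7<=B[j]=9 take 7, i++
i=1 j=5: A[i]=13>B[j]=9 take 9, j++
i=1 j=6: A[i]=13<=B[j]=15 take 13, i++
i=2 j=6: A[i]=18>B[j]=15 take 15, j++
i=2 j=7: A[i]=18>B[j]=16 take 16, j++
i=2 j=8: A[i]=18>B[j]=17 take 17, j++
i=2 j=9: A[i]=18<=B[j]=20 take 18, i++

i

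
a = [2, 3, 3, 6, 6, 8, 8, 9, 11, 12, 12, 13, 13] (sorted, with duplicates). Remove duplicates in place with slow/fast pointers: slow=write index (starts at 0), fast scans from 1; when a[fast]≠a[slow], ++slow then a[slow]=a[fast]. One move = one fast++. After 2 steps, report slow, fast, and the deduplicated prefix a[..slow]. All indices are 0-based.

slow=1, fast=3, prefix=[2, 3]

slow=0 fast=1: a[fast]=3≠a[slow]=2 write a[1]=3, slow++,fast++
slow=1 fast=2: a[fast]=3=a[slow] dup, fast++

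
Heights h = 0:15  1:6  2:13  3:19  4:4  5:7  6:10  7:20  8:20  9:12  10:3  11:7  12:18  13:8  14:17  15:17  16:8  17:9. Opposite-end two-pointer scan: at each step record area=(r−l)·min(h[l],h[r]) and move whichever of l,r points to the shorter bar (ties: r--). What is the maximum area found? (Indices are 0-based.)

max area = 225

[0,17] min(15,9)*17=153 best=153 * → r--
[0,16] min(15,8)*16=128 best=153 → r--
[0,15] min(15,17)*15=225 best=225 * → l++
[1,15] min(6,17)*14=84 best=225 → l++
[2,15] min(13,17)*13=169 best=225 → l++
[3,15] min(19,17)*12=204 best=225 → r--
[3,14] min(19,17)*11=187 best=225 → r--
[3,13] min(19,8)*10=80 best=225 → r--
[3,12] min(19,18)*9=162 best=225 → r--
[3,11] min(19,7)*8=56 best=225 → r--
[3,10] min(19,3)*7=21 best=225 → r--
[3,9] min(19,12)*6=72 best=225 → r--
[3,8] min(19,20)*5=95 best=225 → l++
[4,8] min(4,20)*4=16 best=225 → l++
[5,8] min(7,20)*3=21 best=225 → l++
[6,8] min(10,20)*2=20 best=225 → l++
[7,8] min(20,20)*1=20 best=225 → r--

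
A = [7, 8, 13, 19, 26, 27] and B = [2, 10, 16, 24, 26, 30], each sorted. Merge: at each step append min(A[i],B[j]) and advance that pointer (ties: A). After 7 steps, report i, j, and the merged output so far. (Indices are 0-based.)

[i=0,j=0] A[i]=7>B[j]=2 take 2 → j++
[i=0,j=1] A[i]=7<=B[j]=10 take 7 → i++
[i=1,j=1] A[i]=8<=B[j]=10 take 8 → i++
[i=2,j=1] A[i]=13>B[j]=10 take 10 → j++
[i=2,j=2] A[i]=13<=B[j]=16 take 13 → i++
[i=3,j=2] A[i]=19>B[j]=16 take 16 → j++
[i=3,j=3] A[i]=19<=B[j]=24 take 19 → i++

i=4, j=3, merged so far=[2, 7, 8, 10, 13, 16, 19]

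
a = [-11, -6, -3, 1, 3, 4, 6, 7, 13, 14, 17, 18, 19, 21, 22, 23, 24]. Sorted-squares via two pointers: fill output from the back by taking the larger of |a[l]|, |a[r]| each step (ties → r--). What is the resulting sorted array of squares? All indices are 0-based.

[1, 9, 9, 16, 36, 36, 49, 121, 169, 196, 289, 324, 361, 441, 484, 529, 576]

[0,16] |-11|<=|24| out[16]=576 → r--
[0,15] |-11|<=|23| out[15]=529 → r--
[0,14] |-11|<=|22| out[14]=484 → r--
[0,13] |-11|<=|21| out[13]=441 → r--
[0,12] |-11|<=|19| out[12]=361 → r--
[0,11] |-11|<=|18| out[11]=324 → r--
[0,10] |-11|<=|17| out[10]=289 → r--
[0,9] |-11|<=|14| out[9]=196 → r--
[0,8] |-11|<=|13| out[8]=169 → r--
[0,7] |-11|>|7| out[7]=121 → l++
[1,7] |-6|<=|7| out[6]=49 → r--
[1,6] |-6|<=|6| out[5]=36 → r--
[1,5] |-6|>|4| out[4]=36 → l++
[2,5] |-3|<=|4| out[3]=16 → r--
[2,4] |-3|<=|3| out[2]=9 → r--
[2,3] |-3|>|1| out[1]=9 → l++
[3,3] |1|<=|1| out[0]=1 → r--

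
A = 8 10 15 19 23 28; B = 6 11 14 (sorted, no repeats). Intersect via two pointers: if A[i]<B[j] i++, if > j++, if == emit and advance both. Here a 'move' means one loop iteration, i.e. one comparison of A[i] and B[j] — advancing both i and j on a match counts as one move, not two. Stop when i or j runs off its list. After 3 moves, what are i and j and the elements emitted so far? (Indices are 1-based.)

[i=1,j=1] 8>6 → j++
[i=1,j=2] 8<11 → i++
[i=2,j=2] 10<11 → i++

i=3, j=2, emitted=[]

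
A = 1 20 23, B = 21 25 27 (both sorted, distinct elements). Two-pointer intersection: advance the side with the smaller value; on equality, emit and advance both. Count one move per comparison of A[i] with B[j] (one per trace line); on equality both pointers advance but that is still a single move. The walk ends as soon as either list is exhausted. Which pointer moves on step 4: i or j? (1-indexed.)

i=1 j=1: 1<21, i++
i=2 j=1: 20<21, i++
i=3 j=1: 23>21, j++
i=3 j=2: 23<25, i++

i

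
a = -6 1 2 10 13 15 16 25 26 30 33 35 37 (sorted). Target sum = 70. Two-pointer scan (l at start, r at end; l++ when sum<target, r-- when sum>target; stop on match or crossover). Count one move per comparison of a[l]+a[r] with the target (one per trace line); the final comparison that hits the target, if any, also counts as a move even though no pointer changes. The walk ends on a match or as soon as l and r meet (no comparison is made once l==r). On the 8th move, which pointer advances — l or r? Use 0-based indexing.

l

l=0 r=12: -6+37=31 <70, l++
l=1 r=12: 1+37=38 <70, l++
l=2 r=12: 2+37=39 <70, l++
l=3 r=12: 10+37=47 <70, l++
l=4 r=12: 13+37=50 <70, l++
l=5 r=12: 15+37=52 <70, l++
l=6 r=12: 16+37=53 <70, l++
l=7 r=12: 25+37=62 <70, l++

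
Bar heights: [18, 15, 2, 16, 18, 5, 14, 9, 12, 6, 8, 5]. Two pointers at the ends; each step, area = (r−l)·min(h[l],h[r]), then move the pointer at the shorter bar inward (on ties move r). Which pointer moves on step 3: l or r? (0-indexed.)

r

l=0 r=11: min(18,5)*11=55 best=55 *, r--
l=0 r=10: min(18,8)*10=80 best=80 *, r--
l=0 r=9: min(18,6)*9=54 best=80, r--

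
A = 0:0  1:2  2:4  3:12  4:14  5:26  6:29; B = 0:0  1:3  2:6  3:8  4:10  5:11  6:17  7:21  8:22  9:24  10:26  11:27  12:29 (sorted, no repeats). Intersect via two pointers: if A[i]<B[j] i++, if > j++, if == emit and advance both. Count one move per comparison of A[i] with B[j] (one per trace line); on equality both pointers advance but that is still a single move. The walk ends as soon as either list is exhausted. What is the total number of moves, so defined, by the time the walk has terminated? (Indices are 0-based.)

i=0 j=0: 0==0 emit, i++,j++
i=1 j=1: 2<3, i++
i=2 j=1: 4>3, j++
i=2 j=2: 4<6, i++
i=3 j=2: 12>6, j++
i=3 j=3: 12>8, j++
i=3 j=4: 12>10, j++
i=3 j=5: 12>11, j++
i=3 j=6: 12<17, i++
i=4 j=6: 14<17, i++
i=5 j=6: 26>17, j++
i=5 j=7: 26>21, j++
i=5 j=8: 26>22, j++
i=5 j=9: 26>24, j++
i=5 j=10: 26==26 emit, i++,j++
i=6 j=11: 29>27, j++
i=6 j=12: 29==29 emit, i++,j++

17 moves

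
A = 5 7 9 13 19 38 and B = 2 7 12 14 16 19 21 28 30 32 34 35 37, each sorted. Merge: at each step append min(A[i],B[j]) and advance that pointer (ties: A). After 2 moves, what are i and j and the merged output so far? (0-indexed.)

i=1, j=1, merged so far=[2, 5]

[i=0,j=0] A[i]=5>B[j]=2 take 2 → j++
[i=0,j=1] A[i]=5<=B[j]=7 take 5 → i++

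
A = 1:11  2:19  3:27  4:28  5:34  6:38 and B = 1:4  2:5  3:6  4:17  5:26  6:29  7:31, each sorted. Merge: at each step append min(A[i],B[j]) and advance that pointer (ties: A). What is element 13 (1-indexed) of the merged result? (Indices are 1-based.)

[i=1,j=1] A[i]=11>B[j]=4 take 4 → j++
[i=1,j=2] A[i]=11>B[j]=5 take 5 → j++
[i=1,j=3] A[i]=11>B[j]=6 take 6 → j++
[i=1,j=4] A[i]=11<=B[j]=17 take 11 → i++
[i=2,j=4] A[i]=19>B[j]=17 take 17 → j++
[i=2,j=5] A[i]=19<=B[j]=26 take 19 → i++
[i=3,j=5] A[i]=27>B[j]=26 take 26 → j++
[i=3,j=6] A[i]=27<=B[j]=29 take 27 → i++
[i=4,j=6] A[i]=28<=B[j]=29 take 28 → i++
[i=5,j=6] A[i]=34>B[j]=29 take 29 → j++
[i=5,j=7] A[i]=34>B[j]=31 take 31 → j++
[i=5,j=8] B done, take A[i]=34 → i++
[i=6,j=8] B done, take A[i]=38 → i++

merged[13] = 38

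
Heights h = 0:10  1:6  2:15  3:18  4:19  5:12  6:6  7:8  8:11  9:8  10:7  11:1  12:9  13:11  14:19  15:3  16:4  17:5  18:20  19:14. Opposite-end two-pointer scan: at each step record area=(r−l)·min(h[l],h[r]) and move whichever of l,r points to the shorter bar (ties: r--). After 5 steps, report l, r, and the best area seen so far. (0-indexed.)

l=4, r=18, best area=270

l=0 r=19: min(10,14)*19=190 best=190 *, l++
l=1 r=19: min(6,14)*18=108 best=190, l++
l=2 r=19: min(15,14)*17=238 best=238 *, r--
l=2 r=18: min(15,20)*16=240 best=240 *, l++
l=3 r=18: min(18,20)*15=270 best=270 *, l++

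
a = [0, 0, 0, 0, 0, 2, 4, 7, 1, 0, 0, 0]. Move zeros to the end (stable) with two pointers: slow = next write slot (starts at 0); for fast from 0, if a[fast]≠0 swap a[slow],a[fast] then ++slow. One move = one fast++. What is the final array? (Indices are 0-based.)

slow=0 fast=0: a[fast]=0, fast++
slow=0 fast=1: a[fast]=0, fast++
slow=0 fast=2: a[fast]=0, fast++
slow=0 fast=3: a[fast]=0, fast++
slow=0 fast=4: a[fast]=0, fast++
slow=0 fast=5: a[fast]=2≠0 swap→a[0]=2, slow++,fast++
slow=1 fast=6: a[fast]=4≠0 swap→a[1]=4, slow++,fast++
slow=2 fast=7: a[fast]=7≠0 swap→a[2]=7, slow++,fast++
slow=3 fast=8: a[fast]=1≠0 swap→a[3]=1, slow++,fast++
slow=4 fast=9: a[fast]=0, fast++
slow=4 fast=10: a[fast]=0, fast++
slow=4 fast=11: a[fast]=0, fast++

[2, 4, 7, 1, 0, 0, 0, 0, 0, 0, 0, 0]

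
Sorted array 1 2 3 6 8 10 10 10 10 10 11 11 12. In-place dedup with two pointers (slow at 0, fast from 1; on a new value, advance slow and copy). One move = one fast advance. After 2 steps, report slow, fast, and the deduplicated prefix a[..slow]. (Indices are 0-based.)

slow=0 fast=1: a[fast]=2≠a[slow]=1 write a[1]=2, slow++,fast++
slow=1 fast=2: a[fast]=3≠a[slow]=2 write a[2]=3, slow++,fast++

slow=2, fast=3, prefix=[1, 2, 3]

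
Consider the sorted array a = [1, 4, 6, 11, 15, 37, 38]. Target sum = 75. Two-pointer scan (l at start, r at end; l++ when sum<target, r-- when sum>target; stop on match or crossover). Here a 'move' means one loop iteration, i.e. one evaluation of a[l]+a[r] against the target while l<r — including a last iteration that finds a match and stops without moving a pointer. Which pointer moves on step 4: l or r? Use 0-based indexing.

l

[0,6] 1+38=39 <75 → l++
[1,6] 4+38=42 <75 → l++
[2,6] 6+38=44 <75 → l++
[3,6] 11+38=49 <75 → l++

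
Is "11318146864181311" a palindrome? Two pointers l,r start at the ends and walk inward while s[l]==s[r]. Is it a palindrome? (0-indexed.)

palindrome

l=0 r=16: '1'=='1', l++,r--
l=1 r=15: '1'=='1', l++,r--
l=2 r=14: '3'=='3', l++,r--
l=3 r=13: '1'=='1', l++,r--
l=4 r=12: '8'=='8', l++,r--
l=5 r=11: '1'=='1', l++,r--
l=6 r=10: '4'=='4', l++,r--
l=7 r=9: '6'=='6', l++,r--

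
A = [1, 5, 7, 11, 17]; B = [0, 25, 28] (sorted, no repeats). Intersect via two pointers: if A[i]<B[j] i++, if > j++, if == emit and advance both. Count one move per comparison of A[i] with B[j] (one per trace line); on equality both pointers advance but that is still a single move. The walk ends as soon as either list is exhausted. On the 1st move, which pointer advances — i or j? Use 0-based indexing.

j

[i=0,j=0] 1>0 → j++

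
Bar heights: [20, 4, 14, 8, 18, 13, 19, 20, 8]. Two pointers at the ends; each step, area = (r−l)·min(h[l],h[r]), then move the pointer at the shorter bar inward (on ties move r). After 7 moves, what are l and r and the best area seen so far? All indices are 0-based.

l=0, r=1, best area=140

l=0 r=8: min(20,8)*8=64 best=64 *, r--
l=0 r=7: min(20,20)*7=140 best=140 *, r--
l=0 r=6: min(20,19)*6=114 best=140, r--
l=0 r=5: min(20,13)*5=65 best=140, r--
l=0 r=4: min(20,18)*4=72 best=140, r--
l=0 r=3: min(20,8)*3=24 best=140, r--
l=0 r=2: min(20,14)*2=28 best=140, r--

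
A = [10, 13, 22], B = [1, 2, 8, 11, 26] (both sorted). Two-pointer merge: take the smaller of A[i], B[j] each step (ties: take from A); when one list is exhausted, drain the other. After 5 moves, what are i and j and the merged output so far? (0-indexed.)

i=1, j=4, merged so far=[1, 2, 8, 10, 11]

i=0 j=0: A[i]=10>B[j]=1 take 1, j++
i=0 j=1: A[i]=10>B[j]=2 take 2, j++
i=0 j=2: A[i]=10>B[j]=8 take 8, j++
i=0 j=3: A[i]=10<=B[j]=11 take 10, i++
i=1 j=3: A[i]=13>B[j]=11 take 11, j++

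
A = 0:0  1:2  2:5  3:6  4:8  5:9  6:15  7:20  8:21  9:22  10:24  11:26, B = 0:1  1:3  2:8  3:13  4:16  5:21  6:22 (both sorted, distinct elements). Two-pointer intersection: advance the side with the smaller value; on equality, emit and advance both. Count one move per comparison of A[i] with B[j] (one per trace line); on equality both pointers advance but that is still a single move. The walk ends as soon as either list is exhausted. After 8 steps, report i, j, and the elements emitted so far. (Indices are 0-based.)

i=0 j=0: 0<1, i++
i=1 j=0: 2>1, j++
i=1 j=1: 2<3, i++
i=2 j=1: 5>3, j++
i=2 j=2: 5<8, i++
i=3 j=2: 6<8, i++
i=4 j=2: 8==8 emit, i++,j++
i=5 j=3: 9<13, i++

i=6, j=3, emitted=[8]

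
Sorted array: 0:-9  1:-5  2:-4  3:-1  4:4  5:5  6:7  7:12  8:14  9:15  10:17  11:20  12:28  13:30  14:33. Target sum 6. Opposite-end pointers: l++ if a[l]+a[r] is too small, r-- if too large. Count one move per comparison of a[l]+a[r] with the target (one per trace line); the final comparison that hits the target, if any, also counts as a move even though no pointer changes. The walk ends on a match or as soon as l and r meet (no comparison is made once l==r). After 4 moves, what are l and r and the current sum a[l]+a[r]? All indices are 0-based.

l=0, r=10, sum=8

l=0 r=14: -9+33=24 >6, r--
l=0 r=13: -9+30=21 >6, r--
l=0 r=12: -9+28=19 >6, r--
l=0 r=11: -9+20=11 >6, r--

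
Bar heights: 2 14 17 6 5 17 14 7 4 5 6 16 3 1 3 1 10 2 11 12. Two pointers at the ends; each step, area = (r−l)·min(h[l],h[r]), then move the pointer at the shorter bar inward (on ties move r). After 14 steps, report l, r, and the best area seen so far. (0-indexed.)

[0,19] min(2,12)*19=38 best=38 * → l++
[1,19] min(14,12)*18=216 best=216 * → r--
[1,18] min(14,11)*17=187 best=216 → r--
[1,17] min(14,2)*16=32 best=216 → r--
[1,16] min(14,10)*15=150 best=216 → r--
[1,15] min(14,1)*14=14 best=216 → r--
[1,14] min(14,3)*13=39 best=216 → r--
[1,13] min(14,1)*12=12 best=216 → r--
[1,12] min(14,3)*11=33 best=216 → r--
[1,11] min(14,16)*10=140 best=216 → l++
[2,11] min(17,16)*9=144 best=216 → r--
[2,10] min(17,6)*8=48 best=216 → r--
[2,9] min(17,5)*7=35 best=216 → r--
[2,8] min(17,4)*6=24 best=216 → r--

l=2, r=7, best area=216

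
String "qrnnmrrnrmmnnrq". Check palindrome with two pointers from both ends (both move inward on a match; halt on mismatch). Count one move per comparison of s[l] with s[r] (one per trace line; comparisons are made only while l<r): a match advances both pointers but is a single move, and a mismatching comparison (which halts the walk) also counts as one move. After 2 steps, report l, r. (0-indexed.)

[0,14] 'q'=='q' → l++,r--
[1,13] 'r'=='r' → l++,r--

l=2, r=12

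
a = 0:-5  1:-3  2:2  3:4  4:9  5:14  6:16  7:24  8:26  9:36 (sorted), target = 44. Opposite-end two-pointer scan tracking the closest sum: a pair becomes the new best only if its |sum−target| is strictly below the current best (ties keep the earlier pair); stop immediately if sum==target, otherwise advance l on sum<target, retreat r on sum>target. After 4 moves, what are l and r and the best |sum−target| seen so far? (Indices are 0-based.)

l=4, r=9, best |Δ|=4

[0,9] -5+36=31 d=13 * → l++
[1,9] -3+36=33 d=11 * → l++
[2,9] 2+36=38 d=6 * → l++
[3,9] 4+36=40 d=4 * → l++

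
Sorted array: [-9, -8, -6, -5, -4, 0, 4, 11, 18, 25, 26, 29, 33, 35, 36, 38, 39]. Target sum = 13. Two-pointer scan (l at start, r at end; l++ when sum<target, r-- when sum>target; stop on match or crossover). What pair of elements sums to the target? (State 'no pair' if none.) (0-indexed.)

(-5, 18)

[0,16] -9+39=30 >13 → r--
[0,15] -9+38=29 >13 → r--
[0,14] -9+36=27 >13 → r--
[0,13] -9+35=26 >13 → r--
[0,12] -9+33=24 >13 → r--
[0,11] -9+29=20 >13 → r--
[0,10] -9+26=17 >13 → r--
[0,9] -9+25=16 >13 → r--
[0,8] -9+18=9 <13 → l++
[1,8] -8+18=10 <13 → l++
[2,8] -6+18=12 <13 → l++
[3,8] -5+18=13 → found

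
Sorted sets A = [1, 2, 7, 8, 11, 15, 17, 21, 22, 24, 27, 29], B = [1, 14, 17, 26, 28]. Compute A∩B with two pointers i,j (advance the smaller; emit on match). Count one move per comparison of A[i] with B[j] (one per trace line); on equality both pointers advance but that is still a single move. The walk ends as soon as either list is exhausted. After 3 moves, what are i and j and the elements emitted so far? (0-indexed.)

i=0 j=0: 1==1 emit, i++,j++
i=1 j=1: 2<14, i++
i=2 j=1: 7<14, i++

i=3, j=1, emitted=[1]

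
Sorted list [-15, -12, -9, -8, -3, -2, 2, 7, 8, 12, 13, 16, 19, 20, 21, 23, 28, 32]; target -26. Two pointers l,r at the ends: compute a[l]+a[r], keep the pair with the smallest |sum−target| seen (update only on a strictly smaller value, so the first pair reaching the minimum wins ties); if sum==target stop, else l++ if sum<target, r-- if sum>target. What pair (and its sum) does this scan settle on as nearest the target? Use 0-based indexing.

[0,17] -15+32=17 d=43 * → r--
[0,16] -15+28=13 d=39 * → r--
[0,15] -15+23=8 d=34 * → r--
[0,14] -15+21=6 d=32 * → r--
[0,13] -15+20=5 d=31 * → r--
[0,12] -15+19=4 d=30 * → r--
[0,11] -15+16=1 d=27 * → r--
[0,10] -15+13=-2 d=24 * → r--
[0,9] -15+12=-3 d=23 * → r--
[0,8] -15+8=-7 d=19 * → r--
[0,7] -15+7=-8 d=18 * → r--
[0,6] -15+2=-13 d=13 * → r--
[0,5] -15+-2=-17 d=9 * → r--
[0,4] -15+-3=-18 d=8 * → r--
[0,3] -15+-8=-23 d=3 * → r--
[0,2] -15+-9=-24 d=2 * → r--
[0,1] -15+-12=-27 d=1 * → l++

pair (-15, -12) with sum -27 (|Δ|=1)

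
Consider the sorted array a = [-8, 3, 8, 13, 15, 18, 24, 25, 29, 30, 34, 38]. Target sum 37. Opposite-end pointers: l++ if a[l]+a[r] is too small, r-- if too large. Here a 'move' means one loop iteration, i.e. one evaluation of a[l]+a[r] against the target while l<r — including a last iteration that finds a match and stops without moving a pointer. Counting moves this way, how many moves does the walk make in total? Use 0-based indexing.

[0,11] -8+38=30 <37 → l++
[1,11] 3+38=41 >37 → r--
[1,10] 3+34=37 → found

3 moves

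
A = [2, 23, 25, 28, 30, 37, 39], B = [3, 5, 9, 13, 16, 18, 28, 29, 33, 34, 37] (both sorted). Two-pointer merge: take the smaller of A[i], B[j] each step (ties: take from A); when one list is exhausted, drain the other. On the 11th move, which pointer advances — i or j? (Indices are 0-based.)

j

i=0 j=0: A[i]=2<=B[j]=3 take 2, i++
i=1 j=0: A[i]=23>B[j]=3 take 3, j++
i=1 j=1: A[i]=23>B[j]=5 take 5, j++
i=1 j=2: A[i]=23>B[j]=9 take 9, j++
i=1 j=3: A[i]=23>B[j]=13 take 13, j++
i=1 j=4: A[i]=23>B[j]=16 take 16, j++
i=1 j=5: A[i]=23>B[j]=18 take 18, j++
i=1 j=6: A[i]=23<=B[j]=28 take 23, i++
i=2 j=6: A[i]=25<=B[j]=28 take 25, i++
i=3 j=6: A[i]=28<=B[j]=28 take 28, i++
i=4 j=6: A[i]=30>B[j]=28 take 28, j++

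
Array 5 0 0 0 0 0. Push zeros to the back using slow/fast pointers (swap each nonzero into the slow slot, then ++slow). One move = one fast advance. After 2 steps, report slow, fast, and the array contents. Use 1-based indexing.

(s=1,f=1) a[fast]=5≠0 swap→a[1]=5 → slow++,fast++
(s=2,f=2) a[fast]=0 → fast++

slow=2, fast=3, a=[5, 0, 0, 0, 0, 0]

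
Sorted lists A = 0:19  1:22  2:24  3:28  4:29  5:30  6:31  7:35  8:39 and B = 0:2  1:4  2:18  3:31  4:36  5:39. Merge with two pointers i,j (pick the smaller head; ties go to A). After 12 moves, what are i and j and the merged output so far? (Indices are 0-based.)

i=8, j=4, merged so far=[2, 4, 18, 19, 22, 24, 28, 29, 30, 31, 31, 35]

[i=0,j=0] A[i]=19>B[j]=2 take 2 → j++
[i=0,j=1] A[i]=19>B[j]=4 take 4 → j++
[i=0,j=2] A[i]=19>B[j]=18 take 18 → j++
[i=0,j=3] A[i]=19<=B[j]=31 take 19 → i++
[i=1,j=3] A[i]=22<=B[j]=31 take 22 → i++
[i=2,j=3] A[i]=24<=B[j]=31 take 24 → i++
[i=3,j=3] A[i]=28<=B[j]=31 take 28 → i++
[i=4,j=3] A[i]=29<=B[j]=31 take 29 → i++
[i=5,j=3] A[i]=30<=B[j]=31 take 30 → i++
[i=6,j=3] A[i]=31<=B[j]=31 take 31 → i++
[i=7,j=3] A[i]=35>B[j]=31 take 31 → j++
[i=7,j=4] A[i]=35<=B[j]=36 take 35 → i++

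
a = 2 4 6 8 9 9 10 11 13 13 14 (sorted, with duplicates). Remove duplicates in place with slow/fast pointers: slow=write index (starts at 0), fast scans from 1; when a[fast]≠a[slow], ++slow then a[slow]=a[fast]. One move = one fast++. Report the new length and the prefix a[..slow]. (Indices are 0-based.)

slow=0 fast=1: a[fast]=4≠a[slow]=2 write a[1]=4, slow++,fast++
slow=1 fast=2: a[fast]=6≠a[slow]=4 write a[2]=6, slow++,fast++
slow=2 fast=3: a[fast]=8≠a[slow]=6 write a[3]=8, slow++,fast++
slow=3 fast=4: a[fast]=9≠a[slow]=8 write a[4]=9, slow++,fast++
slow=4 fast=5: a[fast]=9=a[slow] dup, fast++
slow=4 fast=6: a[fast]=10≠a[slow]=9 write a[5]=10, slow++,fast++
slow=5 fast=7: a[fast]=11≠a[slow]=10 write a[6]=11, slow++,fast++
slow=6 fast=8: a[fast]=13≠a[slow]=11 write a[7]=13, slow++,fast++
slow=7 fast=9: a[fast]=13=a[slow] dup, fast++
slow=7 fast=10: a[fast]=14≠a[slow]=13 write a[8]=14, slow++,fast++

length 9; prefix = [2, 4, 6, 8, 9, 10, 11, 13, 14]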